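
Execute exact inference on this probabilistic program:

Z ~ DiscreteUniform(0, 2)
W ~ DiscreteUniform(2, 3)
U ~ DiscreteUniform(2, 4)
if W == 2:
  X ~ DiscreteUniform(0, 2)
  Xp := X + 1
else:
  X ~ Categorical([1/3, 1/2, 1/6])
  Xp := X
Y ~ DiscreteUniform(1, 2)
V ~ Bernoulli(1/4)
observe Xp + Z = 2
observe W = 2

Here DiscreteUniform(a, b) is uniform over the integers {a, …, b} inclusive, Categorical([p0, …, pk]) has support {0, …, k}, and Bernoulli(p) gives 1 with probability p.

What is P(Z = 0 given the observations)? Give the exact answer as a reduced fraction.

Enumerate traces; 24 have nonzero weight after conditioning:
  (Z=0, W=2, U=2, X=1, Y=1, V=0) weight 1/144
  (Z=0, W=2, U=2, X=1, Y=1, V=1) weight 1/432
  (Z=0, W=2, U=2, X=1, Y=2, V=0) weight 1/144
  (Z=0, W=2, U=2, X=1, Y=2, V=1) weight 1/432
  (Z=0, W=2, U=3, X=1, Y=1, V=0) weight 1/144
  (Z=0, W=2, U=3, X=1, Y=1, V=1) weight 1/432
  (Z=0, W=2, U=3, X=1, Y=2, V=0) weight 1/144
  (Z=0, W=2, U=3, X=1, Y=2, V=1) weight 1/432
  (Z=1, W=2, U=2, X=0, Y=1, V=0) weight 1/144
  … 15 more
Group by Z:
  weight(Z=0) = 1/18
  weight(Z=1) = 1/18
Total weight = 1/18 + 1/18 = 1/9
P(Z=0 | obs) = 1/18 / 1/9 = 1/2
P(Z=1 | obs) = 1/18 / 1/9 = 1/2

P(Z = 0 | obs) = 1/2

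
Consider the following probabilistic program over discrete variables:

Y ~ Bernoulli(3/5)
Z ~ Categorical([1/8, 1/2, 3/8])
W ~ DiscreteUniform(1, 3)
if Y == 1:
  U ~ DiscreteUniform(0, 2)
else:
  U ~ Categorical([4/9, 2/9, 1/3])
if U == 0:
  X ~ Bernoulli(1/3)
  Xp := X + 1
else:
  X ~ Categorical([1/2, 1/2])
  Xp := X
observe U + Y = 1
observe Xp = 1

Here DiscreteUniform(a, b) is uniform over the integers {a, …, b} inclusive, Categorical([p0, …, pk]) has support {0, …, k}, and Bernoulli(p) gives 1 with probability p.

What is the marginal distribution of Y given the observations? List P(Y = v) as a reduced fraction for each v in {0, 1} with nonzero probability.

Enumerate traces; 18 have nonzero weight after conditioning:
  (Y=0, Z=0, W=1, U=1, X=1) weight 1/540
  (Y=0, Z=0, W=2, U=1, X=1) weight 1/540
  (Y=0, Z=0, W=3, U=1, X=1) weight 1/540
  (Y=0, Z=1, W=1, U=1, X=1) weight 1/135
  (Y=0, Z=1, W=2, U=1, X=1) weight 1/135
  (Y=0, Z=1, W=3, U=1, X=1) weight 1/135
  (Y=0, Z=2, W=1, U=1, X=1) weight 1/180
  (Y=0, Z=2, W=2, U=1, X=1) weight 1/180
  (Y=1, Z=0, W=1, U=0, X=0) weight 1/180
  … 9 more
Group by Y:
  weight(Y=0) = 2/45
  weight(Y=1) = 2/15
Total weight = 2/45 + 2/15 = 8/45
P(Y=0 | obs) = 2/45 / 8/45 = 1/4
P(Y=1 | obs) = 2/15 / 8/45 = 3/4

P(Y=0) = 1/4, P(Y=1) = 3/4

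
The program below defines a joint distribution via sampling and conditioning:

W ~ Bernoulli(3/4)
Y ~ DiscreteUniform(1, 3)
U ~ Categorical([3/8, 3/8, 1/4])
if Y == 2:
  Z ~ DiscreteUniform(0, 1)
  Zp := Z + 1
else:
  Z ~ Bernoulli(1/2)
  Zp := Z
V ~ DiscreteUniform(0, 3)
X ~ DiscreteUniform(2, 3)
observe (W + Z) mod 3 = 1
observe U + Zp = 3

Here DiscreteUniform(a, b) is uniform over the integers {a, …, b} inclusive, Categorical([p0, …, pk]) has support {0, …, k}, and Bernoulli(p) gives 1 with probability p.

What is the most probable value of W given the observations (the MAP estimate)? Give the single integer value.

argmax_v P(W = v | obs) = 0

Enumerate traces; 32 have nonzero weight after conditioning:
  (W=0, Y=1, U=2, Z=1, V=0, X=2) weight 1/768
  (W=0, Y=1, U=2, Z=1, V=0, X=3) weight 1/768
  (W=0, Y=1, U=2, Z=1, V=1, X=2) weight 1/768
  (W=0, Y=1, U=2, Z=1, V=1, X=3) weight 1/768
  (W=0, Y=1, U=2, Z=1, V=2, X=2) weight 1/768
  (W=0, Y=1, U=2, Z=1, V=2, X=3) weight 1/768
  (W=0, Y=1, U=2, Z=1, V=3, X=2) weight 1/768
  (W=0, Y=1, U=2, Z=1, V=3, X=3) weight 1/768
  (W=1, Y=2, U=2, Z=0, V=0, X=2) weight 1/256
  … 23 more
Group by W:
  weight(W=0) = 7/192
  weight(W=1) = 1/32
Total weight = 7/192 + 1/32 = 13/192
P(W=0 | obs) = 7/192 / 13/192 = 7/13
P(W=1 | obs) = 1/32 / 13/192 = 6/13
argmax = 0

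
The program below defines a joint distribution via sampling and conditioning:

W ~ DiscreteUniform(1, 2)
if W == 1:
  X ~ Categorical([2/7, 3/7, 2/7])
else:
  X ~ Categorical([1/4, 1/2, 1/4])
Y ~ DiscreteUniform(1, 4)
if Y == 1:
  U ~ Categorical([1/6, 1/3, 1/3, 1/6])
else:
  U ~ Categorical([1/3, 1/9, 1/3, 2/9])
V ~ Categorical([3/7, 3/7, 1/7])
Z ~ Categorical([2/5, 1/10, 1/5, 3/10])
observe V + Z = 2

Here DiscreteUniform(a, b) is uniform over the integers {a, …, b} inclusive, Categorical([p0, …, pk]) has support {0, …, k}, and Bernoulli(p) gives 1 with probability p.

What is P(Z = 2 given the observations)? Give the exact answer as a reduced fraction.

P(Z = 2 | obs) = 6/13

Enumerate traces; 288 have nonzero weight after conditioning:
  (W=1, X=0, Y=1, U=0, V=0, Z=2) weight 1/1960
  (W=1, X=0, Y=1, U=0, V=1, Z=1) weight 1/3920
  (W=1, X=0, Y=1, U=0, V=2, Z=0) weight 1/2940
  (W=1, X=0, Y=1, U=1, V=0, Z=2) weight 1/980
  (W=1, X=0, Y=1, U=1, V=1, Z=1) weight 1/1960
  (W=1, X=0, Y=1, U=1, V=2, Z=0) weight 1/1470
  (W=1, X=0, Y=1, U=2, V=0, Z=2) weight 1/980
  (W=1, X=0, Y=1, U=2, V=1, Z=1) weight 1/1960
  … 280 more
Group by Z:
  weight(Z=0) = 2/35
  weight(Z=1) = 3/70
  weight(Z=2) = 3/35
Total weight = 2/35 + 3/70 + 3/35 = 13/70
P(Z=0 | obs) = 2/35 / 13/70 = 4/13
P(Z=1 | obs) = 3/70 / 13/70 = 3/13
P(Z=2 | obs) = 3/35 / 13/70 = 6/13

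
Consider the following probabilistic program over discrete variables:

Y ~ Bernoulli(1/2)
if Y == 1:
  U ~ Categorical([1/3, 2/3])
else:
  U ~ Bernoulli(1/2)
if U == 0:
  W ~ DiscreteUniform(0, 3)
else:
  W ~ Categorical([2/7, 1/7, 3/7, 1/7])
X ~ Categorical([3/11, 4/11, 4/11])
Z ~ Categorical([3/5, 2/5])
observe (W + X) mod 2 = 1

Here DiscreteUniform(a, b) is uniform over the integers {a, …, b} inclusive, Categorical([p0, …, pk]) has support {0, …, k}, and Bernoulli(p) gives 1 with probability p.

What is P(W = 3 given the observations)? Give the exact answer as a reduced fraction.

P(W = 3 | obs) = 21/82

Enumerate traces; 48 have nonzero weight after conditioning:
  (Y=0, U=0, W=0, X=1, Z=0) weight 3/220
  (Y=0, U=0, W=0, X=1, Z=1) weight 1/110
  (Y=0, U=0, W=1, X=0, Z=0) weight 9/880
  (Y=0, U=0, W=1, X=0, Z=1) weight 3/440
  (Y=0, U=0, W=1, X=2, Z=0) weight 3/220
  (Y=0, U=0, W=1, X=2, Z=1) weight 1/110
  (Y=0, U=0, W=2, X=1, Z=0) weight 3/220
  (Y=0, U=0, W=2, X=1, Z=1) weight 1/110
  (Y=0, U=0, W=3, X=0, Z=0) weight 9/880
  … 39 more
Group by W:
  weight(W=0) = 13/132
  weight(W=1) = 21/176
  weight(W=2) = 17/132
  weight(W=3) = 21/176
Total weight = 13/132 + 21/176 + 17/132 + 21/176 = 41/88
P(W=0 | obs) = 13/132 / 41/88 = 26/123
P(W=1 | obs) = 21/176 / 41/88 = 21/82
P(W=2 | obs) = 17/132 / 41/88 = 34/123
P(W=3 | obs) = 21/176 / 41/88 = 21/82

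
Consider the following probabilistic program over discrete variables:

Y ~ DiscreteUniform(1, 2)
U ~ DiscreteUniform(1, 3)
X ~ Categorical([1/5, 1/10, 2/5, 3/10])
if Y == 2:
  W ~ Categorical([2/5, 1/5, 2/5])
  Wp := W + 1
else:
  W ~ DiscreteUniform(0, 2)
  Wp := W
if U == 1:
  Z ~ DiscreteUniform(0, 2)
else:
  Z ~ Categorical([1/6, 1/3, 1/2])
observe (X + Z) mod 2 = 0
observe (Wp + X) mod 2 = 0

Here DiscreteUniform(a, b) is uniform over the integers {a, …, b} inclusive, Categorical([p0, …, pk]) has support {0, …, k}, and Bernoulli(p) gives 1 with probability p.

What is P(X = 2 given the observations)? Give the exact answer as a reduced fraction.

Enumerate traces; 54 have nonzero weight after conditioning:
  (Y=1, U=1, X=0, W=0, Z=0) weight 1/270
  (Y=1, U=1, X=0, W=0, Z=2) weight 1/270
  (Y=1, U=1, X=0, W=2, Z=0) weight 1/270
  (Y=1, U=1, X=0, W=2, Z=2) weight 1/270
  (Y=1, U=1, X=1, W=1, Z=1) weight 1/540
  (Y=1, U=1, X=2, W=0, Z=0) weight 1/135
  (Y=1, U=1, X=2, W=0, Z=2) weight 1/135
  (Y=1, U=1, X=2, W=2, Z=0) weight 1/135
  (Y=1, U=1, X=3, W=1, Z=1) weight 1/180
  … 45 more
Group by X:
  weight(X=0) = 13/225
  weight(X=1) = 17/900
  weight(X=2) = 26/225
  weight(X=3) = 17/300
Total weight = 13/225 + 17/900 + 26/225 + 17/300 = 56/225
P(X=0 | obs) = 13/225 / 56/225 = 13/56
P(X=1 | obs) = 17/900 / 56/225 = 17/224
P(X=2 | obs) = 26/225 / 56/225 = 13/28
P(X=3 | obs) = 17/300 / 56/225 = 51/224

P(X = 2 | obs) = 13/28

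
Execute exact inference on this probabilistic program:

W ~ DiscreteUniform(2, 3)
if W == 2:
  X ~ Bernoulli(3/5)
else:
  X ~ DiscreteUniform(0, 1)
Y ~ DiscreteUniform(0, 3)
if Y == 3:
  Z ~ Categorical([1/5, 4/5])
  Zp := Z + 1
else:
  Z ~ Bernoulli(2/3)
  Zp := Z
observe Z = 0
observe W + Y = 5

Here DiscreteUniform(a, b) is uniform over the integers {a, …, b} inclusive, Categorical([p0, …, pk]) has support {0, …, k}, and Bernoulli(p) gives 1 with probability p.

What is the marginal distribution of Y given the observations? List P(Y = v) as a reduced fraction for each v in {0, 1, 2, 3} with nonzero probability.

P(Y=2) = 5/8, P(Y=3) = 3/8

Enumerate traces; 4 have nonzero weight after conditioning:
  (W=2, X=0, Y=3, Z=0) weight 1/100
  (W=2, X=1, Y=3, Z=0) weight 3/200
  (W=3, X=0, Y=2, Z=0) weight 1/48
  (W=3, X=1, Y=2, Z=0) weight 1/48
Group by Y:
  weight(Y=2) = 1/24
  weight(Y=3) = 1/40
Total weight = 1/24 + 1/40 = 1/15
P(Y=2 | obs) = 1/24 / 1/15 = 5/8
P(Y=3 | obs) = 1/40 / 1/15 = 3/8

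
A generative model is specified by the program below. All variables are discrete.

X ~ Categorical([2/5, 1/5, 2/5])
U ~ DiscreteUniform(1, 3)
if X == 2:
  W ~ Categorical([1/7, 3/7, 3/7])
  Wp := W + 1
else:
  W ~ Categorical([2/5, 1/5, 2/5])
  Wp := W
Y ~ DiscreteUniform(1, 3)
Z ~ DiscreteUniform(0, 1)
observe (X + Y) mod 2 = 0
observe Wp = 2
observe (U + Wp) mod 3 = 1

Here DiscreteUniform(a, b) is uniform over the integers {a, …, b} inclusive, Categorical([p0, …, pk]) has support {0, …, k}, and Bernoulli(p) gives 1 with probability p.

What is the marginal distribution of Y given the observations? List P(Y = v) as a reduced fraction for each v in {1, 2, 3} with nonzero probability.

Enumerate traces; 8 have nonzero weight after conditioning:
  (X=0, U=2, W=2, Y=2, Z=0) weight 2/225
  (X=0, U=2, W=2, Y=2, Z=1) weight 2/225
  (X=1, U=2, W=2, Y=1, Z=0) weight 1/225
  (X=1, U=2, W=2, Y=1, Z=1) weight 1/225
  (X=1, U=2, W=2, Y=3, Z=0) weight 1/225
  (X=1, U=2, W=2, Y=3, Z=1) weight 1/225
  (X=2, U=2, W=1, Y=2, Z=0) weight 1/105
  (X=2, U=2, W=1, Y=2, Z=1) weight 1/105
Group by Y:
  weight(Y=1) = 2/225
  weight(Y=2) = 58/1575
  weight(Y=3) = 2/225
Total weight = 2/225 + 58/1575 + 2/225 = 86/1575
P(Y=1 | obs) = 2/225 / 86/1575 = 7/43
P(Y=2 | obs) = 58/1575 / 86/1575 = 29/43
P(Y=3 | obs) = 2/225 / 86/1575 = 7/43

P(Y=1) = 7/43, P(Y=2) = 29/43, P(Y=3) = 7/43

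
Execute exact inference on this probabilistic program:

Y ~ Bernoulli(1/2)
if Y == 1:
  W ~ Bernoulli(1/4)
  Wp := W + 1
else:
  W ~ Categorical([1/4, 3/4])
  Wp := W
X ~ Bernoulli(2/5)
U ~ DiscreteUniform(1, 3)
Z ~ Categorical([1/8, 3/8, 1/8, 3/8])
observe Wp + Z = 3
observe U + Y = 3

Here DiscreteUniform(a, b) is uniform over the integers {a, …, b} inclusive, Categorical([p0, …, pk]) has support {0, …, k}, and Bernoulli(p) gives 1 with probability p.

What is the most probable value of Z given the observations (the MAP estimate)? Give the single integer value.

Enumerate traces; 8 have nonzero weight after conditioning:
  (Y=0, W=0, X=0, U=3, Z=3) weight 3/320
  (Y=0, W=0, X=1, U=3, Z=3) weight 1/160
  (Y=0, W=1, X=0, U=3, Z=2) weight 3/320
  (Y=0, W=1, X=1, U=3, Z=2) weight 1/160
  (Y=1, W=0, X=0, U=2, Z=2) weight 3/320
  (Y=1, W=0, X=1, U=2, Z=2) weight 1/160
  (Y=1, W=1, X=0, U=2, Z=1) weight 3/320
  (Y=1, W=1, X=1, U=2, Z=1) weight 1/160
Group by Z:
  weight(Z=1) = 1/64
  weight(Z=2) = 1/32
  weight(Z=3) = 1/64
Total weight = 1/64 + 1/32 + 1/64 = 1/16
P(Z=1 | obs) = 1/64 / 1/16 = 1/4
P(Z=2 | obs) = 1/32 / 1/16 = 1/2
P(Z=3 | obs) = 1/64 / 1/16 = 1/4
argmax = 2

argmax_v P(Z = v | obs) = 2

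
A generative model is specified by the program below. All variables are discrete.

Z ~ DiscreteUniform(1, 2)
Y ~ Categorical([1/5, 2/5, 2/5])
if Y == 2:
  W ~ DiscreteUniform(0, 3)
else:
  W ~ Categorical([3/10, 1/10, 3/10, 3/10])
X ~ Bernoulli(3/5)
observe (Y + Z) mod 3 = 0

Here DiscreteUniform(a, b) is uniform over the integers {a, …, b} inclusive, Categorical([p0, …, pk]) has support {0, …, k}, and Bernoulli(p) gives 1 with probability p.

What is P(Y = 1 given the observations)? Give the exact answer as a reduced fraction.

Enumerate traces; 16 have nonzero weight after conditioning:
  (Z=1, Y=2, W=0, X=0) weight 1/50
  (Z=1, Y=2, W=0, X=1) weight 3/100
  (Z=1, Y=2, W=1, X=0) weight 1/50
  (Z=1, Y=2, W=1, X=1) weight 3/100
  (Z=1, Y=2, W=2, X=0) weight 1/50
  (Z=1, Y=2, W=2, X=1) weight 3/100
  (Z=1, Y=2, W=3, X=0) weight 1/50
  (Z=1, Y=2, W=3, X=1) weight 3/100
  (Z=2, Y=1, W=0, X=0) weight 3/125
  … 7 more
Group by Y:
  weight(Y=1) = 1/5
  weight(Y=2) = 1/5
Total weight = 1/5 + 1/5 = 2/5
P(Y=1 | obs) = 1/5 / 2/5 = 1/2
P(Y=2 | obs) = 1/5 / 2/5 = 1/2

P(Y = 1 | obs) = 1/2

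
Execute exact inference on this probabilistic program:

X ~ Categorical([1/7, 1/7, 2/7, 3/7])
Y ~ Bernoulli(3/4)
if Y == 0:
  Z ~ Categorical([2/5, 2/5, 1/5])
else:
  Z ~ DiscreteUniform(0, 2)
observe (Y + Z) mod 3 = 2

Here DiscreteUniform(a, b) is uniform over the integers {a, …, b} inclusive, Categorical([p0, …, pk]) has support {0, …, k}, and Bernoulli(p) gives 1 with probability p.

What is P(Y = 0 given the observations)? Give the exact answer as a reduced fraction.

P(Y = 0 | obs) = 1/6

Enumerate traces; 8 have nonzero weight after conditioning:
  (X=0, Y=0, Z=2) weight 1/140
  (X=0, Y=1, Z=1) weight 1/28
  (X=1, Y=0, Z=2) weight 1/140
  (X=1, Y=1, Z=1) weight 1/28
  (X=2, Y=0, Z=2) weight 1/70
  (X=2, Y=1, Z=1) weight 1/14
  (X=3, Y=0, Z=2) weight 3/140
  (X=3, Y=1, Z=1) weight 3/28
Group by Y:
  weight(Y=0) = 1/20
  weight(Y=1) = 1/4
Total weight = 1/20 + 1/4 = 3/10
P(Y=0 | obs) = 1/20 / 3/10 = 1/6
P(Y=1 | obs) = 1/4 / 3/10 = 5/6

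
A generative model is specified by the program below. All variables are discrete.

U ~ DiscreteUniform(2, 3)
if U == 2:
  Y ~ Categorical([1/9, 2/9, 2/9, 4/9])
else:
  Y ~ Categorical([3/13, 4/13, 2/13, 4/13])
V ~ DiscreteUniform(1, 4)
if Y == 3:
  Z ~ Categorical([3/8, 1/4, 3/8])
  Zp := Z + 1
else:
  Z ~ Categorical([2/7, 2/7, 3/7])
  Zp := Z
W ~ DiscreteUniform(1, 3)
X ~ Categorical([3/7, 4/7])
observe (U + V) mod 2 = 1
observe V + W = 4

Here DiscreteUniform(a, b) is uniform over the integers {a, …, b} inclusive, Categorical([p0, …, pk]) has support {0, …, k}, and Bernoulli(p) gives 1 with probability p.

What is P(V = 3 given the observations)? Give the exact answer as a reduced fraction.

P(V = 3 | obs) = 1/3

Enumerate traces; 72 have nonzero weight after conditioning:
  (U=2, Y=0, V=1, Z=0, W=3, X=0) weight 1/1764
  (U=2, Y=0, V=1, Z=0, W=3, X=1) weight 1/1323
  (U=2, Y=0, V=1, Z=1, W=3, X=0) weight 1/1764
  (U=2, Y=0, V=1, Z=1, W=3, X=1) weight 1/1323
  (U=2, Y=0, V=1, Z=2, W=3, X=0) weight 1/1176
  (U=2, Y=0, V=1, Z=2, W=3, X=1) weight 1/882
  (U=2, Y=0, V=3, Z=0, W=1, X=0) weight 1/1764
  (U=2, Y=0, V=3, Z=0, W=1, X=1) weight 1/1323
  (U=3, Y=0, V=2, Z=0, W=2, X=0) weight 3/2548
  … 63 more
Group by V:
  weight(V=1) = 1/24
  weight(V=2) = 1/24
  weight(V=3) = 1/24
Total weight = 1/24 + 1/24 + 1/24 = 1/8
P(V=1 | obs) = 1/24 / 1/8 = 1/3
P(V=2 | obs) = 1/24 / 1/8 = 1/3
P(V=3 | obs) = 1/24 / 1/8 = 1/3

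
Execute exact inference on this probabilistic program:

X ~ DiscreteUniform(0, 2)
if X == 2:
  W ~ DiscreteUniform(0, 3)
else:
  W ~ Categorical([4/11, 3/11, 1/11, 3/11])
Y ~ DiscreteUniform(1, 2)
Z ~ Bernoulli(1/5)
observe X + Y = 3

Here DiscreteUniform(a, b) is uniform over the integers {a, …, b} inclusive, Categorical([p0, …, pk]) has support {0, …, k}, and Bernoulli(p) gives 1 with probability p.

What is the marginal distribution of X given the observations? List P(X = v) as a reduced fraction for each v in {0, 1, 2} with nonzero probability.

P(X=1) = 1/2, P(X=2) = 1/2

Enumerate traces; 16 have nonzero weight after conditioning:
  (X=1, W=0, Y=2, Z=0) weight 8/165
  (X=1, W=0, Y=2, Z=1) weight 2/165
  (X=1, W=1, Y=2, Z=0) weight 2/55
  (X=1, W=1, Y=2, Z=1) weight 1/110
  (X=1, W=2, Y=2, Z=0) weight 2/165
  (X=1, W=2, Y=2, Z=1) weight 1/330
  (X=1, W=3, Y=2, Z=0) weight 2/55
  (X=1, W=3, Y=2, Z=1) weight 1/110
  (X=2, W=0, Y=1, Z=0) weight 1/30
  … 7 more
Group by X:
  weight(X=1) = 1/6
  weight(X=2) = 1/6
Total weight = 1/6 + 1/6 = 1/3
P(X=1 | obs) = 1/6 / 1/3 = 1/2
P(X=2 | obs) = 1/6 / 1/3 = 1/2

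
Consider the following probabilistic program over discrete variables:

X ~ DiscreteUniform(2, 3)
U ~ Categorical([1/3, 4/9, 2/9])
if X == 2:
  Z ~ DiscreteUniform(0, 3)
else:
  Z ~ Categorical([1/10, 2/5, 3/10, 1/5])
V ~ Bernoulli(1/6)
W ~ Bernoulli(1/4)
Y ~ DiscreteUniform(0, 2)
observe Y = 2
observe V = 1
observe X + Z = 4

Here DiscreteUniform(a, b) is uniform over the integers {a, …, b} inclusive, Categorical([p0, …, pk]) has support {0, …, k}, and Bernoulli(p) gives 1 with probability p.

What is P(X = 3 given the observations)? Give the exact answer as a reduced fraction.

Enumerate traces; 12 have nonzero weight after conditioning:
  (X=2, U=0, Z=2, V=1, W=0, Y=2) weight 1/576
  (X=2, U=0, Z=2, V=1, W=1, Y=2) weight 1/1728
  (X=2, U=1, Z=2, V=1, W=0, Y=2) weight 1/432
  (X=2, U=1, Z=2, V=1, W=1, Y=2) weight 1/1296
  (X=2, U=2, Z=2, V=1, W=0, Y=2) weight 1/864
  (X=2, U=2, Z=2, V=1, W=1, Y=2) weight 1/2592
  (X=3, U=0, Z=1, V=1, W=0, Y=2) weight 1/360
  (X=3, U=0, Z=1, V=1, W=1, Y=2) weight 1/1080
  … 4 more
Group by X:
  weight(X=2) = 1/144
  weight(X=3) = 1/90
Total weight = 1/144 + 1/90 = 13/720
P(X=2 | obs) = 1/144 / 13/720 = 5/13
P(X=3 | obs) = 1/90 / 13/720 = 8/13

P(X = 3 | obs) = 8/13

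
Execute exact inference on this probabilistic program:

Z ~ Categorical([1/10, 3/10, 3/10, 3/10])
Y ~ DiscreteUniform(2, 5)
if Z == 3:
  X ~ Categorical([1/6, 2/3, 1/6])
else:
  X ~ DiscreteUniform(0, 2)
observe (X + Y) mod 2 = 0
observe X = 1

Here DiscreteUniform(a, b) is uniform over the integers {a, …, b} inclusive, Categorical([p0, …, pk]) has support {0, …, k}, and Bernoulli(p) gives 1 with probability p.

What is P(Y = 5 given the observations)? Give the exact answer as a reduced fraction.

P(Y = 5 | obs) = 1/2

Enumerate traces; 8 have nonzero weight after conditioning:
  (Z=0, Y=3, X=1) weight 1/120
  (Z=0, Y=5, X=1) weight 1/120
  (Z=1, Y=3, X=1) weight 1/40
  (Z=1, Y=5, X=1) weight 1/40
  (Z=2, Y=3, X=1) weight 1/40
  (Z=2, Y=5, X=1) weight 1/40
  (Z=3, Y=3, X=1) weight 1/20
  (Z=3, Y=5, X=1) weight 1/20
Group by Y:
  weight(Y=3) = 13/120
  weight(Y=5) = 13/120
Total weight = 13/120 + 13/120 = 13/60
P(Y=3 | obs) = 13/120 / 13/60 = 1/2
P(Y=5 | obs) = 13/120 / 13/60 = 1/2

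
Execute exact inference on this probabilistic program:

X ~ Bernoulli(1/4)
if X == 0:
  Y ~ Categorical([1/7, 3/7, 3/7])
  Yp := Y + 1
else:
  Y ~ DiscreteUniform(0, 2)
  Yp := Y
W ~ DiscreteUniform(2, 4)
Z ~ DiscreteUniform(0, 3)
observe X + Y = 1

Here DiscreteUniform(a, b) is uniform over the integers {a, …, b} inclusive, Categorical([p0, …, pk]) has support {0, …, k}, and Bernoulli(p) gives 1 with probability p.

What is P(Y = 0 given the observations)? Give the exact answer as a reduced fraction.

P(Y = 0 | obs) = 7/34

Enumerate traces; 24 have nonzero weight after conditioning:
  (X=0, Y=1, W=2, Z=0) weight 3/112
  (X=0, Y=1, W=2, Z=1) weight 3/112
  (X=0, Y=1, W=2, Z=2) weight 3/112
  (X=0, Y=1, W=2, Z=3) weight 3/112
  (X=0, Y=1, W=3, Z=0) weight 3/112
  (X=0, Y=1, W=3, Z=1) weight 3/112
  (X=0, Y=1, W=3, Z=2) weight 3/112
  (X=0, Y=1, W=3, Z=3) weight 3/112
  (X=1, Y=0, W=2, Z=0) weight 1/144
  … 15 more
Group by Y:
  weight(Y=0) = 1/12
  weight(Y=1) = 9/28
Total weight = 1/12 + 9/28 = 17/42
P(Y=0 | obs) = 1/12 / 17/42 = 7/34
P(Y=1 | obs) = 9/28 / 17/42 = 27/34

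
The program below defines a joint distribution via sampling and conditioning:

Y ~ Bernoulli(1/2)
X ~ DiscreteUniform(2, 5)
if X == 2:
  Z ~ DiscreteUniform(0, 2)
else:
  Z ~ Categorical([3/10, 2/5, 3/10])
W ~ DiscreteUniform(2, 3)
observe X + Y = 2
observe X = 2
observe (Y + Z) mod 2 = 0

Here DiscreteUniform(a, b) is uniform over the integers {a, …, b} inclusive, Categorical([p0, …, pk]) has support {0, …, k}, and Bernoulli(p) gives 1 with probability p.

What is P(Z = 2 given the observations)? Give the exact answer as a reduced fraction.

Enumerate traces; 4 have nonzero weight after conditioning:
  (Y=0, X=2, Z=0, W=2) weight 1/48
  (Y=0, X=2, Z=0, W=3) weight 1/48
  (Y=0, X=2, Z=2, W=2) weight 1/48
  (Y=0, X=2, Z=2, W=3) weight 1/48
Group by Z:
  weight(Z=0) = 1/24
  weight(Z=2) = 1/24
Total weight = 1/24 + 1/24 = 1/12
P(Z=0 | obs) = 1/24 / 1/12 = 1/2
P(Z=2 | obs) = 1/24 / 1/12 = 1/2

P(Z = 2 | obs) = 1/2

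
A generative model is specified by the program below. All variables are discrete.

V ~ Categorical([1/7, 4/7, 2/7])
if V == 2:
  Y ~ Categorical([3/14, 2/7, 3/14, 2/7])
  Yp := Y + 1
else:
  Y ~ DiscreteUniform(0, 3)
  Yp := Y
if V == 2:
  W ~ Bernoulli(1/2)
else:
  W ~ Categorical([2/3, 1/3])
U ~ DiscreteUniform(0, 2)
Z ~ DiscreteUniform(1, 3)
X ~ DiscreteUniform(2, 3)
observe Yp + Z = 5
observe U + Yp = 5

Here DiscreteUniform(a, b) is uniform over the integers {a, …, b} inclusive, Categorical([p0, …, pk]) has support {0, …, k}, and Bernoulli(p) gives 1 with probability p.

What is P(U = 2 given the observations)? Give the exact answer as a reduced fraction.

P(U = 2 | obs) = 47/63

Enumerate traces; 16 have nonzero weight after conditioning:
  (V=0, Y=3, W=0, U=2, Z=2, X=2) weight 1/756
  (V=0, Y=3, W=0, U=2, Z=2, X=3) weight 1/756
  (V=0, Y=3, W=1, U=2, Z=2, X=2) weight 1/1512
  (V=0, Y=3, W=1, U=2, Z=2, X=3) weight 1/1512
  (V=1, Y=3, W=0, U=2, Z=2, X=2) weight 1/189
  (V=1, Y=3, W=0, U=2, Z=2, X=3) weight 1/189
  (V=1, Y=3, W=1, U=2, Z=2, X=2) weight 1/378
  (V=1, Y=3, W=1, U=2, Z=2, X=3) weight 1/378
  (V=2, Y=3, W=0, U=1, Z=1, X=2) weight 1/441
  … 7 more
Group by U:
  weight(U=1) = 4/441
  weight(U=2) = 47/1764
Total weight = 4/441 + 47/1764 = 1/28
P(U=1 | obs) = 4/441 / 1/28 = 16/63
P(U=2 | obs) = 47/1764 / 1/28 = 47/63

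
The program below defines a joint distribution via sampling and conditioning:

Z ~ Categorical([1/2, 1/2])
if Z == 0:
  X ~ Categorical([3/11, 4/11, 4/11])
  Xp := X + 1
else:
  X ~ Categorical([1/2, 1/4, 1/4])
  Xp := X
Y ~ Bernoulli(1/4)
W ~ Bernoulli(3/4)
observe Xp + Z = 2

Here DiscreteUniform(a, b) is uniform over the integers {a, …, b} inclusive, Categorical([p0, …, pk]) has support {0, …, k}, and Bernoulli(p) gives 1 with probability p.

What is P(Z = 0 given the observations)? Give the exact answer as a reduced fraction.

P(Z = 0 | obs) = 16/27

Enumerate traces; 8 have nonzero weight after conditioning:
  (Z=0, X=1, Y=0, W=0) weight 3/88
  (Z=0, X=1, Y=0, W=1) weight 9/88
  (Z=0, X=1, Y=1, W=0) weight 1/88
  (Z=0, X=1, Y=1, W=1) weight 3/88
  (Z=1, X=1, Y=0, W=0) weight 3/128
  (Z=1, X=1, Y=0, W=1) weight 9/128
  (Z=1, X=1, Y=1, W=0) weight 1/128
  (Z=1, X=1, Y=1, W=1) weight 3/128
Group by Z:
  weight(Z=0) = 2/11
  weight(Z=1) = 1/8
Total weight = 2/11 + 1/8 = 27/88
P(Z=0 | obs) = 2/11 / 27/88 = 16/27
P(Z=1 | obs) = 1/8 / 27/88 = 11/27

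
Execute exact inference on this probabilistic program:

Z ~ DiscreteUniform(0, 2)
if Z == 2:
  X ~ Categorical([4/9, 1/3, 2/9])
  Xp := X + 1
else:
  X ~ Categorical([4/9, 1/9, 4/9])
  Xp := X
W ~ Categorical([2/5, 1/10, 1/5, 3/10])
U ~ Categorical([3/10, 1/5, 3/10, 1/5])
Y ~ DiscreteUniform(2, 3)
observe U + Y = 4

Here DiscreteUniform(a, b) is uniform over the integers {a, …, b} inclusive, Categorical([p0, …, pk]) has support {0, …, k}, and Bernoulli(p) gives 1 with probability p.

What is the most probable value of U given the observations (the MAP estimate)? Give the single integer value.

argmax_v P(U = v | obs) = 2

Enumerate traces; 72 have nonzero weight after conditioning:
  (Z=0, X=0, W=0, U=1, Y=3) weight 4/675
  (Z=0, X=0, W=0, U=2, Y=2) weight 2/225
  (Z=0, X=0, W=1, U=1, Y=3) weight 1/675
  (Z=0, X=0, W=1, U=2, Y=2) weight 1/450
  (Z=0, X=0, W=2, U=1, Y=3) weight 2/675
  (Z=0, X=0, W=2, U=2, Y=2) weight 1/225
  (Z=0, X=0, W=3, U=1, Y=3) weight 1/225
  (Z=0, X=0, W=3, U=2, Y=2) weight 1/150
  … 64 more
Group by U:
  weight(U=1) = 1/10
  weight(U=2) = 3/20
Total weight = 1/10 + 3/20 = 1/4
P(U=1 | obs) = 1/10 / 1/4 = 2/5
P(U=2 | obs) = 3/20 / 1/4 = 3/5
argmax = 2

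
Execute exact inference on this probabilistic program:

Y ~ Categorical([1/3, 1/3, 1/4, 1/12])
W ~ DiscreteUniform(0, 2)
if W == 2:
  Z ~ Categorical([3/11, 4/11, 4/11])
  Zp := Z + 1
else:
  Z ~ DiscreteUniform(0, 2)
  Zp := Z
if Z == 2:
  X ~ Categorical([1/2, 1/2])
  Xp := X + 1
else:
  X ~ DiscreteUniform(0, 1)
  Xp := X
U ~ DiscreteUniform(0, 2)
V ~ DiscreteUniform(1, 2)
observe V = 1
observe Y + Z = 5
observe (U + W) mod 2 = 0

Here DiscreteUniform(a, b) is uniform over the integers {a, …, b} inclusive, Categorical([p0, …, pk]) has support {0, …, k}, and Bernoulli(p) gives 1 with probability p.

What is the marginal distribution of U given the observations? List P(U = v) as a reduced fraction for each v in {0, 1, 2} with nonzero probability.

P(U=0) = 23/57, P(U=1) = 11/57, P(U=2) = 23/57

Enumerate traces; 10 have nonzero weight after conditioning:
  (Y=3, W=0, Z=2, X=0, U=0, V=1) weight 1/1296
  (Y=3, W=0, Z=2, X=0, U=2, V=1) weight 1/1296
  (Y=3, W=0, Z=2, X=1, U=0, V=1) weight 1/1296
  (Y=3, W=0, Z=2, X=1, U=2, V=1) weight 1/1296
  (Y=3, W=1, Z=2, X=0, U=1, V=1) weight 1/1296
  (Y=3, W=1, Z=2, X=1, U=1, V=1) weight 1/1296
  (Y=3, W=2, Z=2, X=0, U=0, V=1) weight 1/1188
  (Y=3, W=2, Z=2, X=0, U=2, V=1) weight 1/1188
  … 2 more
Group by U:
  weight(U=0) = 23/7128
  weight(U=1) = 1/648
  weight(U=2) = 23/7128
Total weight = 23/7128 + 1/648 + 23/7128 = 19/2376
P(U=0 | obs) = 23/7128 / 19/2376 = 23/57
P(U=1 | obs) = 1/648 / 19/2376 = 11/57
P(U=2 | obs) = 23/7128 / 19/2376 = 23/57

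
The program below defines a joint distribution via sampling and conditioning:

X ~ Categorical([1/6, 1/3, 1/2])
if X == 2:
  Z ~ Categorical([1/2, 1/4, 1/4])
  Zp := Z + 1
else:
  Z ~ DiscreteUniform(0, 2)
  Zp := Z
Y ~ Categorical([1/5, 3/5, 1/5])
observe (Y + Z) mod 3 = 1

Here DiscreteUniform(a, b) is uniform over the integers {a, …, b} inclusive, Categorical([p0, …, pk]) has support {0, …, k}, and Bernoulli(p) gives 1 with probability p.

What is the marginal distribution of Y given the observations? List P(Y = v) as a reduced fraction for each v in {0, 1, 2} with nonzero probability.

P(Y=0) = 7/44, P(Y=1) = 15/22, P(Y=2) = 7/44

Enumerate traces; 9 have nonzero weight after conditioning:
  (X=0, Z=0, Y=1) weight 1/30
  (X=0, Z=1, Y=0) weight 1/90
  (X=0, Z=2, Y=2) weight 1/90
  (X=1, Z=0, Y=1) weight 1/15
  (X=1, Z=1, Y=0) weight 1/45
  (X=1, Z=2, Y=2) weight 1/45
  (X=2, Z=0, Y=1) weight 3/20
  (X=2, Z=1, Y=0) weight 1/40
  … 1 more
Group by Y:
  weight(Y=0) = 7/120
  weight(Y=1) = 1/4
  weight(Y=2) = 7/120
Total weight = 7/120 + 1/4 + 7/120 = 11/30
P(Y=0 | obs) = 7/120 / 11/30 = 7/44
P(Y=1 | obs) = 1/4 / 11/30 = 15/22
P(Y=2 | obs) = 7/120 / 11/30 = 7/44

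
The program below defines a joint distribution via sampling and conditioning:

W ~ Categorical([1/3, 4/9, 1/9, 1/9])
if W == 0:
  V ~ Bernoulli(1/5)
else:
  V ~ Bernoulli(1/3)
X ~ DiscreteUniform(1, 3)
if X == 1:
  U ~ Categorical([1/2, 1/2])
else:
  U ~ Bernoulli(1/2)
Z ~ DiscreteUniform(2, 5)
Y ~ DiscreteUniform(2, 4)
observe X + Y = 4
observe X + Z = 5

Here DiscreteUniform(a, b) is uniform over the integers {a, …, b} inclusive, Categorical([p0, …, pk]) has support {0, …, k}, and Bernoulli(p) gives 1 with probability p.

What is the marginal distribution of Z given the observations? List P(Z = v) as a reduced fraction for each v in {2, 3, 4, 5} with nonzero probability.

Enumerate traces; 32 have nonzero weight after conditioning:
  (W=0, V=0, X=1, U=0, Z=4, Y=3) weight 1/270
  (W=0, V=0, X=1, U=1, Z=4, Y=3) weight 1/270
  (W=0, V=0, X=2, U=0, Z=3, Y=2) weight 1/270
  (W=0, V=0, X=2, U=1, Z=3, Y=2) weight 1/270
  (W=0, V=1, X=1, U=0, Z=4, Y=3) weight 1/1080
  (W=0, V=1, X=1, U=1, Z=4, Y=3) weight 1/1080
  (W=0, V=1, X=2, U=0, Z=3, Y=2) weight 1/1080
  (W=0, V=1, X=2, U=1, Z=3, Y=2) weight 1/1080
  … 24 more
Group by Z:
  weight(Z=3) = 1/36
  weight(Z=4) = 1/36
Total weight = 1/36 + 1/36 = 1/18
P(Z=3 | obs) = 1/36 / 1/18 = 1/2
P(Z=4 | obs) = 1/36 / 1/18 = 1/2

P(Z=3) = 1/2, P(Z=4) = 1/2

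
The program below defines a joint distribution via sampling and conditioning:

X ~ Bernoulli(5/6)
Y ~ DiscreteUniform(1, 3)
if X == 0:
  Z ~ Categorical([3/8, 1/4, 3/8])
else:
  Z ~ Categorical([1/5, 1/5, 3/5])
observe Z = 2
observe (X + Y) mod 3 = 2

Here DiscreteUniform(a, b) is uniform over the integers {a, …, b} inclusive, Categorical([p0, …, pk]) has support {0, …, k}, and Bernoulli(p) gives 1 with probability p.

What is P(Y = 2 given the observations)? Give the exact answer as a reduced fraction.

P(Y = 2 | obs) = 1/9

Enumerate traces; 2 have nonzero weight after conditioning:
  (X=0, Y=2, Z=2) weight 1/48
  (X=1, Y=1, Z=2) weight 1/6
Group by Y:
  weight(Y=1) = 1/6
  weight(Y=2) = 1/48
Total weight = 1/6 + 1/48 = 3/16
P(Y=1 | obs) = 1/6 / 3/16 = 8/9
P(Y=2 | obs) = 1/48 / 3/16 = 1/9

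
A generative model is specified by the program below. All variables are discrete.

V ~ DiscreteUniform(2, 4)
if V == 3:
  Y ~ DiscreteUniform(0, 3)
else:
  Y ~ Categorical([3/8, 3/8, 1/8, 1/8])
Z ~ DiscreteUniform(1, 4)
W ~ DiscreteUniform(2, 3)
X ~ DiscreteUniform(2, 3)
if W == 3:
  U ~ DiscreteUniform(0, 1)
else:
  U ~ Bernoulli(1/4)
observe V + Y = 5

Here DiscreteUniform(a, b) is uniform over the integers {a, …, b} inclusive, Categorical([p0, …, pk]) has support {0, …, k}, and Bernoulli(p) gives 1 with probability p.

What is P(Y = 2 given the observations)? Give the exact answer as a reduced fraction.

Enumerate traces; 96 have nonzero weight after conditioning:
  (V=2, Y=3, Z=1, W=2, X=2, U=0) weight 1/512
  (V=2, Y=3, Z=1, W=2, X=2, U=1) weight 1/1536
  (V=2, Y=3, Z=1, W=2, X=3, U=0) weight 1/512
  (V=2, Y=3, Z=1, W=2, X=3, U=1) weight 1/1536
  (V=2, Y=3, Z=1, W=3, X=2, U=0) weight 1/768
  (V=2, Y=3, Z=1, W=3, X=2, U=1) weight 1/768
  (V=2, Y=3, Z=1, W=3, X=3, U=0) weight 1/768
  (V=2, Y=3, Z=1, W=3, X=3, U=1) weight 1/768
  (V=3, Y=2, Z=1, W=2, X=2, U=0) weight 1/256
  (V=4, Y=1, Z=1, W=2, X=2, U=0) weight 3/512
  … 86 more
Group by Y:
  weight(Y=1) = 1/8
  weight(Y=2) = 1/12
  weight(Y=3) = 1/24
Total weight = 1/8 + 1/12 + 1/24 = 1/4
P(Y=1 | obs) = 1/8 / 1/4 = 1/2
P(Y=2 | obs) = 1/12 / 1/4 = 1/3
P(Y=3 | obs) = 1/24 / 1/4 = 1/6

P(Y = 2 | obs) = 1/3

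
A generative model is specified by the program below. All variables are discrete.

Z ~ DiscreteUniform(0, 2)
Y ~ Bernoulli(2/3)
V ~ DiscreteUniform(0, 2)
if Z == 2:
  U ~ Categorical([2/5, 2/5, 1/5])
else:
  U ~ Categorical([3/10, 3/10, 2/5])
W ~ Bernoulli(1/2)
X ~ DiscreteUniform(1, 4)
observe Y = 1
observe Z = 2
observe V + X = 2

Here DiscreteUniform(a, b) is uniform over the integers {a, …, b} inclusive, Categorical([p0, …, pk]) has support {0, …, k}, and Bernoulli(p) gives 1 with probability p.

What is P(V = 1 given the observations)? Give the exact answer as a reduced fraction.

Enumerate traces; 12 have nonzero weight after conditioning:
  (Z=2, Y=1, V=0, U=0, W=0, X=2) weight 1/270
  (Z=2, Y=1, V=0, U=0, W=1, X=2) weight 1/270
  (Z=2, Y=1, V=0, U=1, W=0, X=2) weight 1/270
  (Z=2, Y=1, V=0, U=1, W=1, X=2) weight 1/270
  (Z=2, Y=1, V=0, U=2, W=0, X=2) weight 1/540
  (Z=2, Y=1, V=0, U=2, W=1, X=2) weight 1/540
  (Z=2, Y=1, V=1, U=0, W=0, X=1) weight 1/270
  (Z=2, Y=1, V=1, U=0, W=1, X=1) weight 1/270
  … 4 more
Group by V:
  weight(V=0) = 1/54
  weight(V=1) = 1/54
Total weight = 1/54 + 1/54 = 1/27
P(V=0 | obs) = 1/54 / 1/27 = 1/2
P(V=1 | obs) = 1/54 / 1/27 = 1/2

P(V = 1 | obs) = 1/2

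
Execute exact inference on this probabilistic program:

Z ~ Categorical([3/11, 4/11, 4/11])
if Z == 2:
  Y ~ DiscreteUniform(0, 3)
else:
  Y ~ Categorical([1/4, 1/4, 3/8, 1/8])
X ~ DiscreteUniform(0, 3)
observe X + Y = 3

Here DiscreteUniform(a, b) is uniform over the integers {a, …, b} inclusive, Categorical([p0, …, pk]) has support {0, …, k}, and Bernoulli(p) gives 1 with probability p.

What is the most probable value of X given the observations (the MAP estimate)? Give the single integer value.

Enumerate traces; 12 have nonzero weight after conditioning:
  (Z=0, Y=0, X=3) weight 3/176
  (Z=0, Y=1, X=2) weight 3/176
  (Z=0, Y=2, X=1) weight 9/352
  (Z=0, Y=3, X=0) weight 3/352
  (Z=1, Y=0, X=3) weight 1/44
  (Z=1, Y=1, X=2) weight 1/44
  (Z=1, Y=2, X=1) weight 3/88
  (Z=1, Y=3, X=0) weight 1/88
  … 4 more
Group by X:
  weight(X=0) = 15/352
  weight(X=1) = 29/352
  weight(X=2) = 1/16
  weight(X=3) = 1/16
Total weight = 15/352 + 29/352 + 1/16 + 1/16 = 1/4
P(X=0 | obs) = 15/352 / 1/4 = 15/88
P(X=1 | obs) = 29/352 / 1/4 = 29/88
P(X=2 | obs) = 1/16 / 1/4 = 1/4
P(X=3 | obs) = 1/16 / 1/4 = 1/4
argmax = 1

argmax_v P(X = v | obs) = 1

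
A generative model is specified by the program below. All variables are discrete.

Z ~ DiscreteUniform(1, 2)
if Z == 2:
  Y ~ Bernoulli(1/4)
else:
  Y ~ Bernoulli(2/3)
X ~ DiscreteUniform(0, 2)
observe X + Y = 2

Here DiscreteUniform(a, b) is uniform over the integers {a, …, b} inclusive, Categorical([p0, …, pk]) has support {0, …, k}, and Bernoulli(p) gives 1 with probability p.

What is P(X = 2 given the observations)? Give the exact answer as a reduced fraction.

P(X = 2 | obs) = 13/24

Enumerate traces; 4 have nonzero weight after conditioning:
  (Z=1, Y=0, X=2) weight 1/18
  (Z=1, Y=1, X=1) weight 1/9
  (Z=2, Y=0, X=2) weight 1/8
  (Z=2, Y=1, X=1) weight 1/24
Group by X:
  weight(X=1) = 11/72
  weight(X=2) = 13/72
Total weight = 11/72 + 13/72 = 1/3
P(X=1 | obs) = 11/72 / 1/3 = 11/24
P(X=2 | obs) = 13/72 / 1/3 = 13/24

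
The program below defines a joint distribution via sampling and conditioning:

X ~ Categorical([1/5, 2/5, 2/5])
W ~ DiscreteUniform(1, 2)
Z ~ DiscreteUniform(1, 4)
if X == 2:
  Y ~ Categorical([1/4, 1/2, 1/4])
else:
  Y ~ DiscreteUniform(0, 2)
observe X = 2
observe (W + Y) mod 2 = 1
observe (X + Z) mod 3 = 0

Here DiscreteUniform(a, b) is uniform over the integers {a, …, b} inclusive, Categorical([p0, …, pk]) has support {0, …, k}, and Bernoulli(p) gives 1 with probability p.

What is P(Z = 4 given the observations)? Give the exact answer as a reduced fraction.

P(Z = 4 | obs) = 1/2

Enumerate traces; 6 have nonzero weight after conditioning:
  (X=2, W=1, Z=1, Y=0) weight 1/80
  (X=2, W=1, Z=1, Y=2) weight 1/80
  (X=2, W=1, Z=4, Y=0) weight 1/80
  (X=2, W=1, Z=4, Y=2) weight 1/80
  (X=2, W=2, Z=1, Y=1) weight 1/40
  (X=2, W=2, Z=4, Y=1) weight 1/40
Group by Z:
  weight(Z=1) = 1/20
  weight(Z=4) = 1/20
Total weight = 1/20 + 1/20 = 1/10
P(Z=1 | obs) = 1/20 / 1/10 = 1/2
P(Z=4 | obs) = 1/20 / 1/10 = 1/2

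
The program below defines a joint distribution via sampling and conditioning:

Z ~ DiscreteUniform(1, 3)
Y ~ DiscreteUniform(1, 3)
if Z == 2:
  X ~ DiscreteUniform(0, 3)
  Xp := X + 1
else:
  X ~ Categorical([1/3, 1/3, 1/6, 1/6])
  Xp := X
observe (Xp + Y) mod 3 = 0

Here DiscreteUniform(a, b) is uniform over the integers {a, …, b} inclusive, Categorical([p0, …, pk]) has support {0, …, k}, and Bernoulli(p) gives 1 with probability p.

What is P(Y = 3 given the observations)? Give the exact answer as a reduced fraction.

P(Y = 3 | obs) = 5/12

Enumerate traces; 12 have nonzero weight after conditioning:
  (Z=1, Y=1, X=2) weight 1/54
  (Z=1, Y=2, X=1) weight 1/27
  (Z=1, Y=3, X=0) weight 1/27
  (Z=1, Y=3, X=3) weight 1/54
  (Z=2, Y=1, X=1) weight 1/36
  (Z=2, Y=2, X=0) weight 1/36
  (Z=2, Y=2, X=3) weight 1/36
  (Z=2, Y=3, X=2) weight 1/36
  … 4 more
Group by Y:
  weight(Y=1) = 7/108
  weight(Y=2) = 7/54
  weight(Y=3) = 5/36
Total weight = 7/108 + 7/54 + 5/36 = 1/3
P(Y=1 | obs) = 7/108 / 1/3 = 7/36
P(Y=2 | obs) = 7/54 / 1/3 = 7/18
P(Y=3 | obs) = 5/36 / 1/3 = 5/12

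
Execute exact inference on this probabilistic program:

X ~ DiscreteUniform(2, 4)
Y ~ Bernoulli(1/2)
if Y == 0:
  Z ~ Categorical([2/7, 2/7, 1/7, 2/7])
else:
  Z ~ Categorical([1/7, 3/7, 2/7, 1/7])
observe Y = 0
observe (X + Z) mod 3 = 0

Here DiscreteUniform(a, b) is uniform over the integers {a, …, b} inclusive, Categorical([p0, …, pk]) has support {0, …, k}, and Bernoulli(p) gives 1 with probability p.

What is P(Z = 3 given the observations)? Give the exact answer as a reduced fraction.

P(Z = 3 | obs) = 2/7

Enumerate traces; 4 have nonzero weight after conditioning:
  (X=2, Y=0, Z=1) weight 1/21
  (X=3, Y=0, Z=0) weight 1/21
  (X=3, Y=0, Z=3) weight 1/21
  (X=4, Y=0, Z=2) weight 1/42
Group by Z:
  weight(Z=0) = 1/21
  weight(Z=1) = 1/21
  weight(Z=2) = 1/42
  weight(Z=3) = 1/21
Total weight = 1/21 + 1/21 + 1/42 + 1/21 = 1/6
P(Z=0 | obs) = 1/21 / 1/6 = 2/7
P(Z=1 | obs) = 1/21 / 1/6 = 2/7
P(Z=2 | obs) = 1/42 / 1/6 = 1/7
P(Z=3 | obs) = 1/21 / 1/6 = 2/7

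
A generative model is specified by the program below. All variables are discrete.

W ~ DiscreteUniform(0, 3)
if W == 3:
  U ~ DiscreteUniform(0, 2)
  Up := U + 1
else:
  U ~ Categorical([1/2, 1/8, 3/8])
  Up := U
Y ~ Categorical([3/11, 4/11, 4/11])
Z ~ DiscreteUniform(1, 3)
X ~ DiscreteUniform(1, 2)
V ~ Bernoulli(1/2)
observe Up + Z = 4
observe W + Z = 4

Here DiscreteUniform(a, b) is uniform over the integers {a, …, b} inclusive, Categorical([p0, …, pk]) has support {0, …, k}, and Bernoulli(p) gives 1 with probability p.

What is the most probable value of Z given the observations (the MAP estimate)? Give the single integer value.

argmax_v P(Z = v | obs) = 2

Enumerate traces; 36 have nonzero weight after conditioning:
  (W=1, U=1, Y=0, Z=3, X=1, V=0) weight 1/1408
  (W=1, U=1, Y=0, Z=3, X=1, V=1) weight 1/1408
  (W=1, U=1, Y=0, Z=3, X=2, V=0) weight 1/1408
  (W=1, U=1, Y=0, Z=3, X=2, V=1) weight 1/1408
  (W=1, U=1, Y=1, Z=3, X=1, V=0) weight 1/1056
  (W=1, U=1, Y=1, Z=3, X=1, V=1) weight 1/1056
  (W=1, U=1, Y=1, Z=3, X=2, V=0) weight 1/1056
  (W=1, U=1, Y=1, Z=3, X=2, V=1) weight 1/1056
  (W=2, U=2, Y=0, Z=2, X=1, V=0) weight 3/1408
  (W=3, U=2, Y=0, Z=1, X=1, V=0) weight 1/528
  … 26 more
Group by Z:
  weight(Z=1) = 1/36
  weight(Z=2) = 1/32
  weight(Z=3) = 1/96
Total weight = 1/36 + 1/32 + 1/96 = 5/72
P(Z=1 | obs) = 1/36 / 5/72 = 2/5
P(Z=2 | obs) = 1/32 / 5/72 = 9/20
P(Z=3 | obs) = 1/96 / 5/72 = 3/20
argmax = 2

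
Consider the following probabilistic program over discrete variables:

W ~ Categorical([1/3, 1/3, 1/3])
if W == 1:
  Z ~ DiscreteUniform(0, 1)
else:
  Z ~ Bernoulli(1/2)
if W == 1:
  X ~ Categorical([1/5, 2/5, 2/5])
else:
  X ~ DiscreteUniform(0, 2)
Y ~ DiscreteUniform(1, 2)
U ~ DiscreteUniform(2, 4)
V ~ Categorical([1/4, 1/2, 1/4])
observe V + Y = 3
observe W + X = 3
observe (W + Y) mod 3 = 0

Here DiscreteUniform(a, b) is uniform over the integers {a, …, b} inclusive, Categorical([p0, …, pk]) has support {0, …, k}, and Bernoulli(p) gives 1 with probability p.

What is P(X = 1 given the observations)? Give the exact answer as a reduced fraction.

Enumerate traces; 12 have nonzero weight after conditioning:
  (W=1, Z=0, X=2, Y=2, U=2, V=1) weight 1/180
  (W=1, Z=0, X=2, Y=2, U=3, V=1) weight 1/180
  (W=1, Z=0, X=2, Y=2, U=4, V=1) weight 1/180
  (W=1, Z=1, X=2, Y=2, U=2, V=1) weight 1/180
  (W=1, Z=1, X=2, Y=2, U=3, V=1) weight 1/180
  (W=1, Z=1, X=2, Y=2, U=4, V=1) weight 1/180
  (W=2, Z=0, X=1, Y=1, U=2, V=2) weight 1/432
  (W=2, Z=0, X=1, Y=1, U=3, V=2) weight 1/432
  … 4 more
Group by X:
  weight(X=1) = 1/72
  weight(X=2) = 1/30
Total weight = 1/72 + 1/30 = 17/360
P(X=1 | obs) = 1/72 / 17/360 = 5/17
P(X=2 | obs) = 1/30 / 17/360 = 12/17

P(X = 1 | obs) = 5/17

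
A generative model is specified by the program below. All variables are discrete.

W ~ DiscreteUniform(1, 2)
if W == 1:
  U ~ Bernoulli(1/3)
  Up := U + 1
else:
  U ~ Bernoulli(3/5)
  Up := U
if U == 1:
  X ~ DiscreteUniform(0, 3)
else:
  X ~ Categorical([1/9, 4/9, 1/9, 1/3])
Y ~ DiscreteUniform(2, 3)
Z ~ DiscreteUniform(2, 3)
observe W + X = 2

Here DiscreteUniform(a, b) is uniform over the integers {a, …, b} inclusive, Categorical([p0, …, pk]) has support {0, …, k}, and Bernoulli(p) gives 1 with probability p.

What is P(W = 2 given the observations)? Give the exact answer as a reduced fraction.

Enumerate traces; 16 have nonzero weight after conditioning:
  (W=1, U=0, X=1, Y=2, Z=2) weight 1/27
  (W=1, U=0, X=1, Y=2, Z=3) weight 1/27
  (W=1, U=0, X=1, Y=3, Z=2) weight 1/27
  (W=1, U=0, X=1, Y=3, Z=3) weight 1/27
  (W=1, U=1, X=1, Y=2, Z=2) weight 1/96
  (W=1, U=1, X=1, Y=2, Z=3) weight 1/96
  (W=1, U=1, X=1, Y=3, Z=2) weight 1/96
  (W=1, U=1, X=1, Y=3, Z=3) weight 1/96
  (W=2, U=0, X=0, Y=2, Z=2) weight 1/180
  … 7 more
Group by W:
  weight(W=1) = 41/216
  weight(W=2) = 7/72
Total weight = 41/216 + 7/72 = 31/108
P(W=1 | obs) = 41/216 / 31/108 = 41/62
P(W=2 | obs) = 7/72 / 31/108 = 21/62

P(W = 2 | obs) = 21/62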